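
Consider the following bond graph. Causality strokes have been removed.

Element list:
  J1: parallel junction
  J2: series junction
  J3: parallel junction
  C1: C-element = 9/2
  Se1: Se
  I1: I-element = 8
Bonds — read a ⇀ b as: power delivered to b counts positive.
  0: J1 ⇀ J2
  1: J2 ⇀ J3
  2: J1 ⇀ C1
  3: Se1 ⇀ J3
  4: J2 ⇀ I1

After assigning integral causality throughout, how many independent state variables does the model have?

bond 3 →J3  (Se1 (Se) sets effort on bond)
bond 1 →J2  (0-jn J3 has e-setter on 3)
bond 2 →J1  (C1: C, integral causality)
bond 0 →J2  (0-jn J1 has e-setter on 2)
bond 4 →I1  (J2 needs exactly one f-in)

2  (C1, I1 all integral)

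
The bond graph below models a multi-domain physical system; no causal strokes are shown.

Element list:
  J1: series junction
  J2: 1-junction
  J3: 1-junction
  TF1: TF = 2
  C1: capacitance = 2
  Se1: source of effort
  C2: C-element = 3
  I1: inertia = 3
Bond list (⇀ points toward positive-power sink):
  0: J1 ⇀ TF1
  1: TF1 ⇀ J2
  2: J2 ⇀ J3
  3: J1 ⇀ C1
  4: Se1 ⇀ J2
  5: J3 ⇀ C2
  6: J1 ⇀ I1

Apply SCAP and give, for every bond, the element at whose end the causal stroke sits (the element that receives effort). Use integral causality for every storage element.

#4 stroke at J2  (Se1: effort source, stroke at far end)
#3 stroke at J1  (prefer integral on C1)
#5 stroke at J3  (prefer integral on C2)
#2 stroke at J2  (only one flow-in slot at J3)
#1 stroke at TF1  (J2 needs exactly one f-in)
#0 stroke at J1  (TF TF1: opposite of bond 1)
#6 stroke at I1  (J1 needs exactly one f-in)

b0 →J1
b1 →TF1
b2 →J2
b3 →J1
b4 →J2
b5 →J3
b6 →I1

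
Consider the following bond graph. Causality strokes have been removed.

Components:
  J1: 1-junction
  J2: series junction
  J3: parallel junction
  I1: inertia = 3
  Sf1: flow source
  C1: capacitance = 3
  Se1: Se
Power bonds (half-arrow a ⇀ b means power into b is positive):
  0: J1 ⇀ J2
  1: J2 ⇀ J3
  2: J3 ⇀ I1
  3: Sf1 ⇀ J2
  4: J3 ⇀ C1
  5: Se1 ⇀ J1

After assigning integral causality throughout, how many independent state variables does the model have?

2  (C1, I1 all integral)

#3 →Sf1  (Sf1: flow source, stroke at near end)
#5 →J1  (Se1 fixes effort; stroke away)
#0 →J2  (J1: last free bond brings flow in)
#1 →J2  (common-f at J2 fixed by 3)
#2 →I1  (prefer integral on I1)
#4 →J3  (J3: last free bond brings effort in)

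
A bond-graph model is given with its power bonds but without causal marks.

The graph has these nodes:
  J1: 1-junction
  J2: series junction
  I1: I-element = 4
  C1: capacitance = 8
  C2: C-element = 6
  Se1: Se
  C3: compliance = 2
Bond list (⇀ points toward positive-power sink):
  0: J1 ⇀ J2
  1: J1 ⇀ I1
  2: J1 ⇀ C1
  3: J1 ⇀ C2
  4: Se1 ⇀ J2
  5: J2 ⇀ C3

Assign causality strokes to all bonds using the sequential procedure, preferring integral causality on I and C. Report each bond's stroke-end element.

#0 stroke at J1
#1 stroke at I1
#2 stroke at J1
#3 stroke at J1
#4 stroke at J2
#5 stroke at J2

#4 →J2  (Se1 (Se) sets effort on bond)
#1 →I1  (I1 outputs flow p/I1)
#0 →J1  (J1: bond 1 brought flow, rest push out)
#2 →J1  (1-jn J1 has f-setter on 1)
#3 →J1  (common-f at J1 fixed by 1)
#5 →J2  (J2: bond 0 brought flow, rest push out)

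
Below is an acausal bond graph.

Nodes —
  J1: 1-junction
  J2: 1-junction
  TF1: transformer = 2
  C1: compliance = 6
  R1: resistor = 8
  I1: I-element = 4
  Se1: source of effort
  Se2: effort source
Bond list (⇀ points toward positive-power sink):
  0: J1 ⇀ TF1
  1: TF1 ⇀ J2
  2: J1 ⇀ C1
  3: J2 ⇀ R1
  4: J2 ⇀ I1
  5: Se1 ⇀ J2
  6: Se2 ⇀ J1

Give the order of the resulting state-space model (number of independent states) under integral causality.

b5 stroke→J2  (Se1 fixes effort; stroke away)
b6 stroke→J1  (source Se2 imposes e)
b2 stroke→J1  (prefer integral on C1)
b0 stroke→TF1  (closing 1-jn rule on J1)
b1 stroke→J2  (TF1: transformer flips bond 0)
b4 stroke→I1  (I1: I, integral causality)
b3 stroke→J2  (J2: bond 4 brought flow, rest push out)

2  (C1, I1 all integral)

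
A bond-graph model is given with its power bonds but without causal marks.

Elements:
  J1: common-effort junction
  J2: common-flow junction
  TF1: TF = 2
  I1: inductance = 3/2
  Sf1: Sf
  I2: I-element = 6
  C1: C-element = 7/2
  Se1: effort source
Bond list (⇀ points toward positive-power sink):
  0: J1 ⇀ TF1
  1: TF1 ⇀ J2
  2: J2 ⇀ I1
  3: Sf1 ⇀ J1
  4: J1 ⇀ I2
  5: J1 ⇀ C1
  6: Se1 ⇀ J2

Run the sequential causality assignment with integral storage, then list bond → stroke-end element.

bond 3 stroke→Sf1  (Sf1: flow source, stroke at near end)
bond 6 stroke→J2  (source Se1 imposes e)
bond 2 stroke→I1  (I1: I, integral causality)
bond 1 stroke→J2  (J2: bond 2 brought flow, rest push out)
bond 0 stroke→TF1  (TF TF1: opposite of bond 1)
bond 4 stroke→I2  (I2: I, integral causality)
bond 5 stroke→J1  (J1: last free bond brings effort in)

#0 stroke→TF1
#1 stroke→J2
#2 stroke→I1
#3 stroke→Sf1
#4 stroke→I2
#5 stroke→J1
#6 stroke→J2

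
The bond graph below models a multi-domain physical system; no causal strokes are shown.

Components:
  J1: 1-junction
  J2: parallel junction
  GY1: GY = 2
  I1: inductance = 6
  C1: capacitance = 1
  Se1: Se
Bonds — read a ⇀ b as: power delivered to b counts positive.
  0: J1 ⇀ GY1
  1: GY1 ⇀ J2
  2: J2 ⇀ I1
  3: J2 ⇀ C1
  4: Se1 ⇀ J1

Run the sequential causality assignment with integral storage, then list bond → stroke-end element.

b0 →GY1
b1 →GY1
b2 →I1
b3 →J2
b4 →J1

b4 stroke→J1  (source Se1 imposes e)
b0 stroke→GY1  (closing 1-jn rule on J1)
b1 stroke→GY1  (through GY1, causality inverts; strokes same side of GY1)
b2 stroke→I1  (prefer integral on I1)
b3 stroke→J2  (J2: last free bond brings effort in)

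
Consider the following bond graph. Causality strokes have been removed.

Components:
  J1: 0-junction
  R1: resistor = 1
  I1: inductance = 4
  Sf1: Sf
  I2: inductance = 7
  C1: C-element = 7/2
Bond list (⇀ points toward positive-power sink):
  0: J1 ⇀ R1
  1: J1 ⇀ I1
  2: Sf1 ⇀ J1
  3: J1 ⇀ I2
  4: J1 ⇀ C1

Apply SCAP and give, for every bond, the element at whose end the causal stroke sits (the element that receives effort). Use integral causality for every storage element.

b0 stroke at R1
b1 stroke at I1
b2 stroke at Sf1
b3 stroke at I2
b4 stroke at J1

#2 stroke at Sf1  (source Sf1 imposes f)
#1 stroke at I1  (I1 outputs flow p/I1)
#3 stroke at I2  (I2 outputs flow p/I2)
#4 stroke at J1  (prefer integral on C1)
#0 stroke at R1  (J1 effort already set via bond 4)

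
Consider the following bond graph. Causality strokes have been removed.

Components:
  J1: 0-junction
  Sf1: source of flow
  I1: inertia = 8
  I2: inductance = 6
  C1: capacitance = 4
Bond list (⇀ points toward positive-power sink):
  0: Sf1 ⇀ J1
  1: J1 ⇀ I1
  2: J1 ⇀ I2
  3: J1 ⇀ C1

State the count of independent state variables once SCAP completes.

bond 0 stroke at Sf1  (Sf1: flow source, stroke at near end)
bond 1 stroke at I1  (I1 integral (f out))
bond 2 stroke at I2  (prefer integral on I2)
bond 3 stroke at J1  (J1: last free bond brings effort in)

3  (C1, I1, I2 all integral)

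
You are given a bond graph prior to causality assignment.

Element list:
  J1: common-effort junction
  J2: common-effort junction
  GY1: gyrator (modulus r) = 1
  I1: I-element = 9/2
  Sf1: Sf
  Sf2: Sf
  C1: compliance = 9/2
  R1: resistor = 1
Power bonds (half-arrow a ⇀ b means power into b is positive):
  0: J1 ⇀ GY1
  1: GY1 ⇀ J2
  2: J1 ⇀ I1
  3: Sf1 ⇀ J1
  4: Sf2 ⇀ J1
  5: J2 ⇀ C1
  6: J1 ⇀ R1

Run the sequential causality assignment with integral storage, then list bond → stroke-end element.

β0 |GY1
β1 |GY1
β2 |I1
β3 |Sf1
β4 |Sf2
β5 |J2
β6 |J1

bond 3 stroke→Sf1  (Sf1: flow source, stroke at near end)
bond 4 stroke→Sf2  (Sf2 fixes flow; stroke at Sf2)
bond 2 stroke→I1  (prefer integral on I1)
bond 5 stroke→J2  (C1 outputs effort q/C1)
bond 1 stroke→GY1  (common-e at J2 fixed by 5)
bond 0 stroke→GY1  (through GY1, causality inverts; strokes same side of GY1)
bond 6 stroke→J1  (J1: last free bond brings effort in)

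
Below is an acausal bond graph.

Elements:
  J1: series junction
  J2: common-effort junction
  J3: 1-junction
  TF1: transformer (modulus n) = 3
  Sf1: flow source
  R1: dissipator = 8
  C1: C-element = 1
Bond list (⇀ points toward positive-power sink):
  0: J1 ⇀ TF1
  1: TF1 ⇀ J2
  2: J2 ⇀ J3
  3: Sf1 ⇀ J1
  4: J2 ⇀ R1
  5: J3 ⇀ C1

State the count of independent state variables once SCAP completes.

#3 |Sf1  (Sf1 (Sf) sets flow on bond)
#0 |J1  (common-f at J1 fixed by 3)
#1 |TF1  (TF1 one-in-one-out from 0)
#5 |J3  (prefer integral on C1)
#2 |J2  (closing 1-jn rule on J3)
#4 |R1  (common-e at J2 fixed by 2)

1  (C1 all integral)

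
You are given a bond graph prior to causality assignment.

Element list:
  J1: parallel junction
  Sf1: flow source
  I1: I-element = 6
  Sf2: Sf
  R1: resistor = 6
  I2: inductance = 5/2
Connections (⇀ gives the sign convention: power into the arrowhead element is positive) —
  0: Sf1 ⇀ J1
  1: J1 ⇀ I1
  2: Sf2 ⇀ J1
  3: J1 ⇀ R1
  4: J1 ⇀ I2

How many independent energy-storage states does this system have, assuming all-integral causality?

#0 →Sf1  (Sf1 fixes flow; stroke at Sf1)
#2 →Sf2  (Sf2 fixes flow; stroke at Sf2)
#1 →I1  (I1 integral (f out))
#4 →I2  (I2 integral (f out))
#3 →J1  (closing 0-jn rule on J1)

2  (I1, I2 all integral)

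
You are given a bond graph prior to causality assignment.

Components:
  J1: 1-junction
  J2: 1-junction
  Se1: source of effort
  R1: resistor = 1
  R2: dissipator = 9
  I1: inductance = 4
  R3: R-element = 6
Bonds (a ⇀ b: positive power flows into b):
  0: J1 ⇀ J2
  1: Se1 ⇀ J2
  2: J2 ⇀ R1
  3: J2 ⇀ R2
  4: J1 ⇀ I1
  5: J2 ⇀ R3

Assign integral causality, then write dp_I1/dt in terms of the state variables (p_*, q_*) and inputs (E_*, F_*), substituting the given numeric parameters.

bond 1 |J2  (Se1 fixes effort; stroke away)
bond 4 |I1  (I1 outputs flow p/I1)
bond 0 |J1  (common-f at J1 fixed by 4)
bond 2 |J2  (common-f at J2 fixed by 0)
bond 3 |J2  (1-jn J2 has f-setter on 0)
bond 5 |J2  (J2: bond 0 brought flow, rest push out)

dp_I1/dt = E_Se1 - 4*p_I1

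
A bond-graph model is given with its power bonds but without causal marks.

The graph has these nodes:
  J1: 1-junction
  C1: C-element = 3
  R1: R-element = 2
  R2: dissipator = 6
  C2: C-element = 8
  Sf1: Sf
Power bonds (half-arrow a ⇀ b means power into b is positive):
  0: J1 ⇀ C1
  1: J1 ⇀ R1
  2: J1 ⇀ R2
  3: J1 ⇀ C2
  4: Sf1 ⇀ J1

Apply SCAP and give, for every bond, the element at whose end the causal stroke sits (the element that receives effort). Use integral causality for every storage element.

b4 |Sf1  (Sf1 fixes flow; stroke at Sf1)
b0 |J1  (1-jn J1 has f-setter on 4)
b1 |J1  (J1: bond 4 brought flow, rest push out)
b2 |J1  (J1 flow already set via bond 4)
b3 |J1  (J1 flow already set via bond 4)

b0 →J1
b1 →J1
b2 →J1
b3 →J1
b4 →Sf1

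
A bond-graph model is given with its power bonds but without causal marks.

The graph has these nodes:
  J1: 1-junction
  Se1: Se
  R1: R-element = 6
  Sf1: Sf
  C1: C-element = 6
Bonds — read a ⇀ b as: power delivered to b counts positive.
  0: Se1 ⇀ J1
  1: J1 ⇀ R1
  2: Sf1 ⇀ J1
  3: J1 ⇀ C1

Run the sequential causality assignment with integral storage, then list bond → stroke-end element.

#0 stroke→J1  (Se1: effort source, stroke at far end)
#2 stroke→Sf1  (Sf1 (Sf) sets flow on bond)
#1 stroke→J1  (common-f at J1 fixed by 2)
#3 stroke→J1  (J1 flow already set via bond 2)

bond 0 |J1
bond 1 |J1
bond 2 |Sf1
bond 3 |J1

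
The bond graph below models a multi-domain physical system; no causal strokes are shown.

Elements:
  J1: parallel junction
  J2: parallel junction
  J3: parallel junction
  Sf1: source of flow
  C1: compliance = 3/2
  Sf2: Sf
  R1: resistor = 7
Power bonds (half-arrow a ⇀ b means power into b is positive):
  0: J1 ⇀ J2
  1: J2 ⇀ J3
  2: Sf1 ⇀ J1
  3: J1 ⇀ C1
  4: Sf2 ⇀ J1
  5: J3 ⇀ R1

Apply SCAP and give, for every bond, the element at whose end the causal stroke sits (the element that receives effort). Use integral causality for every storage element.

β2 stroke at Sf1  (Sf1 fixes flow; stroke at Sf1)
β4 stroke at Sf2  (Sf2: flow source, stroke at near end)
β3 stroke at J1  (C1 outputs effort q/C1)
β0 stroke at J2  (0-jn J1 has e-setter on 3)
β1 stroke at J3  (0-jn J2 has e-setter on 0)
β5 stroke at R1  (0-jn J3 has e-setter on 1)

bond 0 stroke→J2
bond 1 stroke→J3
bond 2 stroke→Sf1
bond 3 stroke→J1
bond 4 stroke→Sf2
bond 5 stroke→R1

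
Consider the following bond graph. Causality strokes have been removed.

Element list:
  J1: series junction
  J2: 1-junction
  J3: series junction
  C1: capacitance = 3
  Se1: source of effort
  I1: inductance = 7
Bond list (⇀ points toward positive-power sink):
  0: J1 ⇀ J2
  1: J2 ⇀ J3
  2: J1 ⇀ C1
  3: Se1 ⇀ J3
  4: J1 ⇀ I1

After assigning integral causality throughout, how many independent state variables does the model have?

2  (C1, I1 all integral)

#3 stroke at J3  (Se1 (Se) sets effort on bond)
#1 stroke at J2  (J3 needs exactly one f-in)
#0 stroke at J1  (J2: last free bond brings flow in)
#2 stroke at J1  (C1 outputs effort q/C1)
#4 stroke at I1  (J1: last free bond brings flow in)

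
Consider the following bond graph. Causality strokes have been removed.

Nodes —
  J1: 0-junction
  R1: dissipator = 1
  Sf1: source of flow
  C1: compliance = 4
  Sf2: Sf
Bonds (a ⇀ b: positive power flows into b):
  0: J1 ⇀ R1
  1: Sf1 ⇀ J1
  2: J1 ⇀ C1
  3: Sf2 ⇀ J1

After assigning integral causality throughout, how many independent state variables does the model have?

1  (C1 all integral)

bond 1 →Sf1  (source Sf1 imposes f)
bond 3 →Sf2  (source Sf2 imposes f)
bond 2 →J1  (prefer integral on C1)
bond 0 →R1  (0-jn J1 has e-setter on 2)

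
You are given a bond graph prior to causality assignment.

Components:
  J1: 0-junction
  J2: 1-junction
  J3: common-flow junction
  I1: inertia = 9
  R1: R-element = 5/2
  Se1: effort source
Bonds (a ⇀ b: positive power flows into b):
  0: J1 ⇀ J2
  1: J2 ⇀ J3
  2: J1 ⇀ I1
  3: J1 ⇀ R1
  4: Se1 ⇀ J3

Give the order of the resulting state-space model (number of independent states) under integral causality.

1  (I1 all integral)

#4 stroke→J3  (Se1 (Se) sets effort on bond)
#1 stroke→J2  (J3: last free bond brings flow in)
#0 stroke→J1  (only one flow-in slot at J2)
#2 stroke→I1  (J1 effort already set via bond 0)
#3 stroke→R1  (J1 effort already set via bond 0)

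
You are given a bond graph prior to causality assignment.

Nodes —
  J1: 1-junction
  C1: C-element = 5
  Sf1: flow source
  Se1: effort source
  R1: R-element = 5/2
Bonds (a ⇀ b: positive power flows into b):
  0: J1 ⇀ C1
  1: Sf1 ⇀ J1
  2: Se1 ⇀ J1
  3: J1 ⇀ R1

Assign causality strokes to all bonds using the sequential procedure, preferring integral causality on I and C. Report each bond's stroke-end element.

β1 stroke→Sf1  (Sf1 fixes flow; stroke at Sf1)
β2 stroke→J1  (source Se1 imposes e)
β0 stroke→J1  (common-f at J1 fixed by 1)
β3 stroke→J1  (J1 flow already set via bond 1)

bond 0 stroke at J1
bond 1 stroke at Sf1
bond 2 stroke at J1
bond 3 stroke at J1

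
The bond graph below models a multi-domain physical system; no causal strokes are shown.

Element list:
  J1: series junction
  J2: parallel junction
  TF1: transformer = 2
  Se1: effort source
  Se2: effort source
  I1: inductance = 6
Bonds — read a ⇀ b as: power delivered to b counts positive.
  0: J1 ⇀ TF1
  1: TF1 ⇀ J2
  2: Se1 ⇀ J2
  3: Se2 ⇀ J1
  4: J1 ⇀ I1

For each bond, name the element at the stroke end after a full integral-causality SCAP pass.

β2 stroke at J2  (Se1 (Se) sets effort on bond)
β3 stroke at J1  (source Se2 imposes e)
β1 stroke at TF1  (J2: bond 2 brought effort, rest push out)
β0 stroke at J1  (TF1: transformer flips bond 1)
β4 stroke at I1  (J1 needs exactly one f-in)

β0 stroke→J1
β1 stroke→TF1
β2 stroke→J2
β3 stroke→J1
β4 stroke→I1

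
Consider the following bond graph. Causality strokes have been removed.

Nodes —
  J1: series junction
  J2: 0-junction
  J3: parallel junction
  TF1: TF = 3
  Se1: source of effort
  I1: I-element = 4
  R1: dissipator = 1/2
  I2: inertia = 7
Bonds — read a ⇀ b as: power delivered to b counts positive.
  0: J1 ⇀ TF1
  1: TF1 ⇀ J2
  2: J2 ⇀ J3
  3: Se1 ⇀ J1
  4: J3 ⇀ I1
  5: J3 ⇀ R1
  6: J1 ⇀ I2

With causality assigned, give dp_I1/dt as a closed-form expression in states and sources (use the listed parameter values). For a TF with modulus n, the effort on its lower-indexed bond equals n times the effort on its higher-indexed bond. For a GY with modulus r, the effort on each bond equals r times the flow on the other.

b3 stroke→J1  (source Se1 imposes e)
b4 stroke→I1  (prefer integral on I1)
b6 stroke→I2  (I2 integral (f out))
b0 stroke→J1  (J1 flow already set via bond 6)
b1 stroke→TF1  (through TF1, causality passes straight; one stroke at TF1)
b2 stroke→J2  (J2 needs exactly one e-in)
b5 stroke→J3  (closing 0-jn rule on J3)

dp_I1/dt = -p_I1/8 + 3*p_I2/14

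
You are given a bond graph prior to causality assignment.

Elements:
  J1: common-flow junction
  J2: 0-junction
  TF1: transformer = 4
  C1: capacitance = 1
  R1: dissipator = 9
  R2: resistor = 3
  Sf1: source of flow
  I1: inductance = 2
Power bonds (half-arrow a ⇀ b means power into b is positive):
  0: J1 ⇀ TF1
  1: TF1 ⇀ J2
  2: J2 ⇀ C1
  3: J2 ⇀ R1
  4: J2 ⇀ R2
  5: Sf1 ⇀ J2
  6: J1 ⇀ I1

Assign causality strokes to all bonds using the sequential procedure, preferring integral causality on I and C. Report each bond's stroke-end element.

bond 5 →Sf1  (Sf1 fixes flow; stroke at Sf1)
bond 2 →J2  (C1 integral (e out))
bond 1 →TF1  (J2: bond 2 brought effort, rest push out)
bond 3 →R1  (J2: bond 2 brought effort, rest push out)
bond 4 →R2  (J2: bond 2 brought effort, rest push out)
bond 0 →J1  (TF1: transformer flips bond 1)
bond 6 →I1  (J1: last free bond brings flow in)

#0 stroke→J1
#1 stroke→TF1
#2 stroke→J2
#3 stroke→R1
#4 stroke→R2
#5 stroke→Sf1
#6 stroke→I1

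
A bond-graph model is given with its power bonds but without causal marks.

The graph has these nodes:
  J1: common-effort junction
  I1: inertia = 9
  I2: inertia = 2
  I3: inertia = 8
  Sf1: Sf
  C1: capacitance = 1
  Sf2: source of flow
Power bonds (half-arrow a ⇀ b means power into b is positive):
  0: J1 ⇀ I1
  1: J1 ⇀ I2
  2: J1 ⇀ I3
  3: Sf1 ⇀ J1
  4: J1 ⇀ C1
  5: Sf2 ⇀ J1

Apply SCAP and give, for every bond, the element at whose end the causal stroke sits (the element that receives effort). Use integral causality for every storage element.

β3 stroke at Sf1  (Sf1 fixes flow; stroke at Sf1)
β5 stroke at Sf2  (Sf2 fixes flow; stroke at Sf2)
β0 stroke at I1  (prefer integral on I1)
β1 stroke at I2  (I2 outputs flow p/I2)
β2 stroke at I3  (prefer integral on I3)
β4 stroke at J1  (J1 needs exactly one e-in)

#0 →I1
#1 →I2
#2 →I3
#3 →Sf1
#4 →J1
#5 →Sf2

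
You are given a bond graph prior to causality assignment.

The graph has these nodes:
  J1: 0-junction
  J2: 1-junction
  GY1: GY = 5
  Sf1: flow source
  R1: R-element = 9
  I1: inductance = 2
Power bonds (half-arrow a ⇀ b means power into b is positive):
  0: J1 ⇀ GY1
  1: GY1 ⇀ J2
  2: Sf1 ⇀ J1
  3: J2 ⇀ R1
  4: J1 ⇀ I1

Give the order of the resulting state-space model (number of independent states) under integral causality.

#2 |Sf1  (Sf1 fixes flow; stroke at Sf1)
#4 |I1  (I1 integral (f out))
#0 |J1  (closing 0-jn rule on J1)
#1 |J2  (GY1: gyrator matches bond 0)
#3 |R1  (closing 1-jn rule on J2)

1  (I1 all integral)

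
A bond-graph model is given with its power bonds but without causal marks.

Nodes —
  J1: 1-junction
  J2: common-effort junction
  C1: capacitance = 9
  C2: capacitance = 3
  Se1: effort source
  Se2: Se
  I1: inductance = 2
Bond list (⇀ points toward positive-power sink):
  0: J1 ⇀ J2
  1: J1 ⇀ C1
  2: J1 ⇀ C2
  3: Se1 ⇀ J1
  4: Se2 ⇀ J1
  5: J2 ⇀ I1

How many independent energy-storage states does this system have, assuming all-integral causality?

#3 stroke→J1  (Se1 (Se) sets effort on bond)
#4 stroke→J1  (Se2 (Se) sets effort on bond)
#1 stroke→J1  (C1: C, integral causality)
#2 stroke→J1  (prefer integral on C2)
#0 stroke→J2  (J1: last free bond brings flow in)
#5 stroke→I1  (common-e at J2 fixed by 0)

3  (C1, C2, I1 all integral)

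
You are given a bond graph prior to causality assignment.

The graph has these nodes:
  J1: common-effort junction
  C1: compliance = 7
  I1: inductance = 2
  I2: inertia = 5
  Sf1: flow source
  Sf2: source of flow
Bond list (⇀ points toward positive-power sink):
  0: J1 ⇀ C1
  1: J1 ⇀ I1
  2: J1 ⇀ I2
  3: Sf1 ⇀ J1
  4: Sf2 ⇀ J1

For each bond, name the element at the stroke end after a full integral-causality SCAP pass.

β0 stroke at J1
β1 stroke at I1
β2 stroke at I2
β3 stroke at Sf1
β4 stroke at Sf2

b3 |Sf1  (Sf1 fixes flow; stroke at Sf1)
b4 |Sf2  (source Sf2 imposes f)
b0 |J1  (prefer integral on C1)
b1 |I1  (J1: bond 0 brought effort, rest push out)
b2 |I2  (J1 effort already set via bond 0)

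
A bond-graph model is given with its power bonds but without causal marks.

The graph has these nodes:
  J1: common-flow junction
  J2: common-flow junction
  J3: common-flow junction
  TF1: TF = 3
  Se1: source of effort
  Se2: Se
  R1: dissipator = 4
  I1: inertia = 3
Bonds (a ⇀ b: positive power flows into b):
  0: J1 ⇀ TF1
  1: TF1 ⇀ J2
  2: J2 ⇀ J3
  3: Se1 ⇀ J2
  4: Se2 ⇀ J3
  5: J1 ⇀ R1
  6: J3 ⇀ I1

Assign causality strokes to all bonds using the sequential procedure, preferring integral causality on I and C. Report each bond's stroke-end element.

bond 0 stroke at TF1
bond 1 stroke at J2
bond 2 stroke at J3
bond 3 stroke at J2
bond 4 stroke at J3
bond 5 stroke at J1
bond 6 stroke at I1

#3 →J2  (Se1: effort source, stroke at far end)
#4 →J3  (Se2 fixes effort; stroke away)
#6 →I1  (I1 outputs flow p/I1)
#2 →J3  (1-jn J3 has f-setter on 6)
#1 →J2  (J2: bond 2 brought flow, rest push out)
#0 →TF1  (TF TF1: opposite of bond 1)
#5 →J1  (common-f at J1 fixed by 0)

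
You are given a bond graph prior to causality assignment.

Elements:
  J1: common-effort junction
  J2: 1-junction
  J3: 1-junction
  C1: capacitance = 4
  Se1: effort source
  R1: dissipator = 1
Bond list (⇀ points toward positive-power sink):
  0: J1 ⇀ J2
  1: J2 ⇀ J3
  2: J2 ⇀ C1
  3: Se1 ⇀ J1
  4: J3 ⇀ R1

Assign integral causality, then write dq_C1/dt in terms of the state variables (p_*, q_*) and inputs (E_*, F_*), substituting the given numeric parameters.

b3 stroke at J1  (Se1 (Se) sets effort on bond)
b0 stroke at J2  (J1 effort already set via bond 3)
b2 stroke at J2  (C1: C, integral causality)
b1 stroke at J3  (J2 needs exactly one f-in)
b4 stroke at R1  (J3: last free bond brings flow in)

dq_C1/dt = E_Se1 - q_C1/4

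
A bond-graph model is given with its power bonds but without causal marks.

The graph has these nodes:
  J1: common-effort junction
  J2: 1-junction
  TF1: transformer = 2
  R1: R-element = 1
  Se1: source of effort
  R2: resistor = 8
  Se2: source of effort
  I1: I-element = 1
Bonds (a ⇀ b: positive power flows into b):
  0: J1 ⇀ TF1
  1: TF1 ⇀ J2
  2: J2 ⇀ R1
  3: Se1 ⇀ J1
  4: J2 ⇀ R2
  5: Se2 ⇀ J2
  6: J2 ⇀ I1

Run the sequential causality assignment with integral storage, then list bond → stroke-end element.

b3 stroke→J1  (Se1: effort source, stroke at far end)
b5 stroke→J2  (Se2 fixes effort; stroke away)
b0 stroke→TF1  (0-jn J1 has e-setter on 3)
b1 stroke→J2  (TF1: transformer flips bond 0)
b6 stroke→I1  (I1: I, integral causality)
b2 stroke→J2  (J2 flow already set via bond 6)
b4 stroke→J2  (common-f at J2 fixed by 6)

β0 |TF1
β1 |J2
β2 |J2
β3 |J1
β4 |J2
β5 |J2
β6 |I1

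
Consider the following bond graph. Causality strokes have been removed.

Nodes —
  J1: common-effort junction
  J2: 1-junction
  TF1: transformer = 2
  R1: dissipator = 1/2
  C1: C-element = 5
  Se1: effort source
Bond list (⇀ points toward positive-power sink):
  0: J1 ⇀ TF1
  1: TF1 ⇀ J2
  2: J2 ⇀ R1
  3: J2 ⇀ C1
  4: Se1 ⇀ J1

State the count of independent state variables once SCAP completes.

β4 stroke→J1  (Se1 fixes effort; stroke away)
β0 stroke→TF1  (common-e at J1 fixed by 4)
β1 stroke→J2  (TF1: transformer flips bond 0)
β3 stroke→J2  (C1 outputs effort q/C1)
β2 stroke→R1  (J2 needs exactly one f-in)

1  (C1 all integral)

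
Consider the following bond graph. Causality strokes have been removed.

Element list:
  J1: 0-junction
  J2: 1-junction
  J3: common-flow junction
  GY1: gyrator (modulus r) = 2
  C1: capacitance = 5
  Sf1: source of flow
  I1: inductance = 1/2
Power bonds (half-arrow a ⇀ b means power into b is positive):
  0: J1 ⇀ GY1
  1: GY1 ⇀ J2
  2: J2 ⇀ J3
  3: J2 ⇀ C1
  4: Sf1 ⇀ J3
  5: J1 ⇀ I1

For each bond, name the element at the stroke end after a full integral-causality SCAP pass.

β0 stroke at J1
β1 stroke at J2
β2 stroke at J3
β3 stroke at J2
β4 stroke at Sf1
β5 stroke at I1

b4 stroke→Sf1  (Sf1 (Sf) sets flow on bond)
b2 stroke→J3  (1-jn J3 has f-setter on 4)
b1 stroke→J2  (J2 flow already set via bond 2)
b3 stroke→J2  (J2 flow already set via bond 2)
b0 stroke→J1  (through GY1, causality inverts; strokes same side of GY1)
b5 stroke→I1  (J1: bond 0 brought effort, rest push out)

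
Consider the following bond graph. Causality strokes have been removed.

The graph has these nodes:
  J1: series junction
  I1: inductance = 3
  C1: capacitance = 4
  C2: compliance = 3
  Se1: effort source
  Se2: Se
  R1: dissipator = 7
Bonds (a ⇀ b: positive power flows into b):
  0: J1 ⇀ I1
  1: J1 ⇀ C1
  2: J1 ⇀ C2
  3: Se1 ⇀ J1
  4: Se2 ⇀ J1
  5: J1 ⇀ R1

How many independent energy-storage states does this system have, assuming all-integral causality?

b3 |J1  (source Se1 imposes e)
b4 |J1  (Se2 (Se) sets effort on bond)
b0 |I1  (I1 integral (f out))
b1 |J1  (common-f at J1 fixed by 0)
b2 |J1  (1-jn J1 has f-setter on 0)
b5 |J1  (common-f at J1 fixed by 0)

3  (C1, C2, I1 all integral)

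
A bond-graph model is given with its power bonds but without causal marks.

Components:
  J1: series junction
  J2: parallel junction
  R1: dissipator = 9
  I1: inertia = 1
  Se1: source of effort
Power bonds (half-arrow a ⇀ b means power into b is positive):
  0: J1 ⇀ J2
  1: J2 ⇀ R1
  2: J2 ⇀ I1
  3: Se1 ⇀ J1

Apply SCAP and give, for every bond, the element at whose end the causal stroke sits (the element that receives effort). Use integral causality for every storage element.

bond 0 stroke at J2
bond 1 stroke at R1
bond 2 stroke at I1
bond 3 stroke at J1

bond 3 |J1  (Se1 (Se) sets effort on bond)
bond 0 |J2  (closing 1-jn rule on J1)
bond 1 |R1  (J2: bond 0 brought effort, rest push out)
bond 2 |I1  (common-e at J2 fixed by 0)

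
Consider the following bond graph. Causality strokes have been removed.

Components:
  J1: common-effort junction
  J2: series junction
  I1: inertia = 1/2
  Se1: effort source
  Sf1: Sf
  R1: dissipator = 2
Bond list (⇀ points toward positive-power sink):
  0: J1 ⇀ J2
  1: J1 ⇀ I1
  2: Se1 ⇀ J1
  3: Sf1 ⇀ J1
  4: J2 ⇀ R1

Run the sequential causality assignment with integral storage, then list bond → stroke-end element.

b2 stroke at J1  (source Se1 imposes e)
b3 stroke at Sf1  (source Sf1 imposes f)
b0 stroke at J2  (common-e at J1 fixed by 2)
b1 stroke at I1  (J1: bond 2 brought effort, rest push out)
b4 stroke at R1  (J2: last free bond brings flow in)

#0 stroke→J2
#1 stroke→I1
#2 stroke→J1
#3 stroke→Sf1
#4 stroke→R1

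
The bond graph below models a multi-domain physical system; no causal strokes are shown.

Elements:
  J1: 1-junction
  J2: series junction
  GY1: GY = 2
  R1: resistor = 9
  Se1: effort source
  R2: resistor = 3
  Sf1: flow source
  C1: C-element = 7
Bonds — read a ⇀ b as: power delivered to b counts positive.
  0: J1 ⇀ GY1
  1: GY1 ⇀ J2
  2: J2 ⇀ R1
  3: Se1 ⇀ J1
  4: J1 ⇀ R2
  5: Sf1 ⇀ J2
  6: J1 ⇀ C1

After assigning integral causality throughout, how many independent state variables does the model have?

bond 3 stroke at J1  (source Se1 imposes e)
bond 5 stroke at Sf1  (Sf1 fixes flow; stroke at Sf1)
bond 1 stroke at J2  (1-jn J2 has f-setter on 5)
bond 2 stroke at J2  (J2 flow already set via bond 5)
bond 0 stroke at J1  (GY1 both-in/both-out from 1)
bond 6 stroke at J1  (prefer integral on C1)
bond 4 stroke at R2  (closing 1-jn rule on J1)

1  (C1 all integral)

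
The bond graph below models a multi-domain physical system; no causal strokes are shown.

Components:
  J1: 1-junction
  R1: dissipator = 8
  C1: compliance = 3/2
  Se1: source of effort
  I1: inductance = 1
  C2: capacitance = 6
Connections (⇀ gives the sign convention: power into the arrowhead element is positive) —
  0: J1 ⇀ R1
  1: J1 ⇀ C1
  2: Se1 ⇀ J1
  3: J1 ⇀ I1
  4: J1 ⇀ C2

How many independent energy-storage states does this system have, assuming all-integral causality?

3  (C1, C2, I1 all integral)

#2 →J1  (Se1 (Se) sets effort on bond)
#1 →J1  (C1 outputs effort q/C1)
#3 →I1  (prefer integral on I1)
#0 →J1  (common-f at J1 fixed by 3)
#4 →J1  (J1: bond 3 brought flow, rest push out)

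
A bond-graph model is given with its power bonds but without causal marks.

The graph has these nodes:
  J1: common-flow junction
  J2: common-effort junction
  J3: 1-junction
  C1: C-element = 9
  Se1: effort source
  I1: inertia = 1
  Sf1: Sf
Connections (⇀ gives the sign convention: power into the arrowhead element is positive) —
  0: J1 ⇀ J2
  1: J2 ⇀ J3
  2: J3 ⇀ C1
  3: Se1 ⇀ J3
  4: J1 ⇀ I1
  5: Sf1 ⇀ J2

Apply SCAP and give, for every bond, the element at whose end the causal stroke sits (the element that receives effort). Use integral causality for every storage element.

#0 stroke→J1
#1 stroke→J2
#2 stroke→J3
#3 stroke→J3
#4 stroke→I1
#5 stroke→Sf1

bond 3 |J3  (source Se1 imposes e)
bond 5 |Sf1  (Sf1 (Sf) sets flow on bond)
bond 2 |J3  (C1 outputs effort q/C1)
bond 1 |J2  (J3 needs exactly one f-in)
bond 0 |J1  (J2: bond 1 brought effort, rest push out)
bond 4 |I1  (closing 1-jn rule on J1)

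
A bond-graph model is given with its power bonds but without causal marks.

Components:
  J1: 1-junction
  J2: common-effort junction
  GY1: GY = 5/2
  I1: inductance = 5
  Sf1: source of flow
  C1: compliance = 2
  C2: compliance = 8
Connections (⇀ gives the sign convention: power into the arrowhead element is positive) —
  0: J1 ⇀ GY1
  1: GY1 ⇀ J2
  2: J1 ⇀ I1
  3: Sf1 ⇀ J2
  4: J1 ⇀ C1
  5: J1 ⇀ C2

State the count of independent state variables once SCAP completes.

#3 →Sf1  (source Sf1 imposes f)
#1 →J2  (J2: last free bond brings effort in)
#0 →J1  (GY GY1: same side as bond 1)
#2 →I1  (I1: I, integral causality)
#4 →J1  (J1: bond 2 brought flow, rest push out)
#5 →J1  (J1: bond 2 brought flow, rest push out)

3  (C1, C2, I1 all integral)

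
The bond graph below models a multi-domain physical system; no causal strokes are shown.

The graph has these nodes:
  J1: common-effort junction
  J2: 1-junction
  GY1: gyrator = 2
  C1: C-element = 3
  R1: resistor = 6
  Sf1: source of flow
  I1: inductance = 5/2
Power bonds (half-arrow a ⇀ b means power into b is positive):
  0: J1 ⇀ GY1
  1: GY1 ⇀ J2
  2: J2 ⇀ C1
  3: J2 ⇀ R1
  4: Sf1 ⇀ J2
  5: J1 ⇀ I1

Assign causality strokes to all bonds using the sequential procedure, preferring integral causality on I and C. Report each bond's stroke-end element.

#4 →Sf1  (Sf1: flow source, stroke at near end)
#1 →J2  (common-f at J2 fixed by 4)
#2 →J2  (1-jn J2 has f-setter on 4)
#3 →J2  (J2: bond 4 brought flow, rest push out)
#0 →J1  (GY1 both-in/both-out from 1)
#5 →I1  (J1: bond 0 brought effort, rest push out)

bond 0 stroke at J1
bond 1 stroke at J2
bond 2 stroke at J2
bond 3 stroke at J2
bond 4 stroke at Sf1
bond 5 stroke at I1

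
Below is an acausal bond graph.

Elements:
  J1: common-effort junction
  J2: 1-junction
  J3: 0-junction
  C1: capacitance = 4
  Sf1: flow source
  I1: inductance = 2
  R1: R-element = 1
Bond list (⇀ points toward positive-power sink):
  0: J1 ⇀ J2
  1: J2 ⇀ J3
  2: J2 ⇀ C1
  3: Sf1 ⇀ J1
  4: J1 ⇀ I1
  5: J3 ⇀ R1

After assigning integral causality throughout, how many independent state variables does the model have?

b3 stroke at Sf1  (Sf1: flow source, stroke at near end)
b2 stroke at J2  (C1: C, integral causality)
b4 stroke at I1  (I1: I, integral causality)
b0 stroke at J1  (closing 0-jn rule on J1)
b1 stroke at J2  (J2: bond 0 brought flow, rest push out)
b5 stroke at J3  (J3 needs exactly one e-in)

2  (C1, I1 all integral)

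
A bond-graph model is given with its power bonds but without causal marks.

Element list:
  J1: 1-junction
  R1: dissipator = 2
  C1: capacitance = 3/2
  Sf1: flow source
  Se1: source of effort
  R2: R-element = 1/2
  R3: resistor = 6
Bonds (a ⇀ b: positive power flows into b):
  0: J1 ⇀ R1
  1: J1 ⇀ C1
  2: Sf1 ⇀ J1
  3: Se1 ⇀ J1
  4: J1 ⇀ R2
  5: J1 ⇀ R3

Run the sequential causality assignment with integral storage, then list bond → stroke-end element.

β0 →J1
β1 →J1
β2 →Sf1
β3 →J1
β4 →J1
β5 →J1

β2 stroke at Sf1  (Sf1 fixes flow; stroke at Sf1)
β3 stroke at J1  (Se1: effort source, stroke at far end)
β0 stroke at J1  (J1: bond 2 brought flow, rest push out)
β1 stroke at J1  (common-f at J1 fixed by 2)
β4 stroke at J1  (1-jn J1 has f-setter on 2)
β5 stroke at J1  (J1: bond 2 brought flow, rest push out)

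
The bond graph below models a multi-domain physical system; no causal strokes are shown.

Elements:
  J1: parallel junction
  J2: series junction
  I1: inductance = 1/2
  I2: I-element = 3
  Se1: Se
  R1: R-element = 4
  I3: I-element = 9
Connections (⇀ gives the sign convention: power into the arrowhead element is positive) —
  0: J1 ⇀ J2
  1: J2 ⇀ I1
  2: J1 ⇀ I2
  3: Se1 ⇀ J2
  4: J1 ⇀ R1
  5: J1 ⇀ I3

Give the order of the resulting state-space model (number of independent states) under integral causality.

3  (I1, I2, I3 all integral)

b3 stroke at J2  (Se1: effort source, stroke at far end)
b1 stroke at I1  (I1: I, integral causality)
b0 stroke at J2  (common-f at J2 fixed by 1)
b2 stroke at I2  (I2 outputs flow p/I2)
b5 stroke at I3  (I3 outputs flow p/I3)
b4 stroke at J1  (only one effort-in slot at J1)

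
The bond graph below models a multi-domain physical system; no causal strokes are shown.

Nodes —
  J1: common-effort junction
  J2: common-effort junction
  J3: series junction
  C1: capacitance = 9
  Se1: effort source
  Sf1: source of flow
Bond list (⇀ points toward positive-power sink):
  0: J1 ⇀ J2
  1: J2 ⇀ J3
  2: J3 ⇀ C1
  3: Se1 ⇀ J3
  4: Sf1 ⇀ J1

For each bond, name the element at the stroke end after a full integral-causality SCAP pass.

bond 0 stroke at J1
bond 1 stroke at J2
bond 2 stroke at J3
bond 3 stroke at J3
bond 4 stroke at Sf1

b3 →J3  (Se1 (Se) sets effort on bond)
b4 →Sf1  (Sf1: flow source, stroke at near end)
b0 →J1  (closing 0-jn rule on J1)
b1 →J2  (J2: last free bond brings effort in)
b2 →J3  (J3: bond 1 brought flow, rest push out)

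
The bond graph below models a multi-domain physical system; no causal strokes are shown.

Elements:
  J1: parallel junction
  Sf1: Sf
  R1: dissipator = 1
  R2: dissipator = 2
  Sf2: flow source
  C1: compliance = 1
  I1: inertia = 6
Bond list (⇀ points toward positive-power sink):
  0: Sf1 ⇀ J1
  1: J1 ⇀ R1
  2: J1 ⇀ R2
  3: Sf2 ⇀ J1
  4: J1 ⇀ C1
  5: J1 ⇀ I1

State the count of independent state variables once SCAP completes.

2  (C1, I1 all integral)

bond 0 →Sf1  (Sf1 (Sf) sets flow on bond)
bond 3 →Sf2  (Sf2 fixes flow; stroke at Sf2)
bond 4 →J1  (prefer integral on C1)
bond 1 →R1  (J1: bond 4 brought effort, rest push out)
bond 2 →R2  (common-e at J1 fixed by 4)
bond 5 →I1  (0-jn J1 has e-setter on 4)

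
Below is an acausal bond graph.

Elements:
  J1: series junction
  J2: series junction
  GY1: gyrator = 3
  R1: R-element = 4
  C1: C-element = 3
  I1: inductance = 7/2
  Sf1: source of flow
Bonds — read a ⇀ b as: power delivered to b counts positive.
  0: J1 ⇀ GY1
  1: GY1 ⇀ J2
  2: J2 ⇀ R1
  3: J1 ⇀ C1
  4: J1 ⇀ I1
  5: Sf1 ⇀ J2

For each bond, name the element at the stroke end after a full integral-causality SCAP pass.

#0 stroke at J1
#1 stroke at J2
#2 stroke at J2
#3 stroke at J1
#4 stroke at I1
#5 stroke at Sf1

β5 stroke→Sf1  (Sf1: flow source, stroke at near end)
β1 stroke→J2  (common-f at J2 fixed by 5)
β2 stroke→J2  (1-jn J2 has f-setter on 5)
β0 stroke→J1  (GY1 both-in/both-out from 1)
β3 stroke→J1  (prefer integral on C1)
β4 stroke→I1  (J1: last free bond brings flow in)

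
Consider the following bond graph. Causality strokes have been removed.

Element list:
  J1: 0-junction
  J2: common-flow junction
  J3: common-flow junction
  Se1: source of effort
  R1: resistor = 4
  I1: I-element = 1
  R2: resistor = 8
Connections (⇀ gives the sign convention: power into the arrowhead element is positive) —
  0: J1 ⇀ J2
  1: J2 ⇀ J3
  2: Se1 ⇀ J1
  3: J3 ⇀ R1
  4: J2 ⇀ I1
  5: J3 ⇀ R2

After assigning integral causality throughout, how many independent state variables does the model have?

1  (I1 all integral)

b2 |J1  (source Se1 imposes e)
b0 |J2  (J1: bond 2 brought effort, rest push out)
b4 |I1  (I1 outputs flow p/I1)
b1 |J2  (1-jn J2 has f-setter on 4)
b3 |J3  (J3 flow already set via bond 1)
b5 |J3  (1-jn J3 has f-setter on 1)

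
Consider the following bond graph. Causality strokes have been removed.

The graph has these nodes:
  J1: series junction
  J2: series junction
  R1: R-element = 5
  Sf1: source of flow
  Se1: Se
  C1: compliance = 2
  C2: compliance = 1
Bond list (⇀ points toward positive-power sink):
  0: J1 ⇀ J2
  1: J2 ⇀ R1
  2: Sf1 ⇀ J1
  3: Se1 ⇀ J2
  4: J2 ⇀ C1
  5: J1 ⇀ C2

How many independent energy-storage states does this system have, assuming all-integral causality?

#2 →Sf1  (Sf1 fixes flow; stroke at Sf1)
#3 →J2  (source Se1 imposes e)
#0 →J1  (J1: bond 2 brought flow, rest push out)
#5 →J1  (J1 flow already set via bond 2)
#1 →J2  (common-f at J2 fixed by 0)
#4 →J2  (1-jn J2 has f-setter on 0)

2  (C1, C2 all integral)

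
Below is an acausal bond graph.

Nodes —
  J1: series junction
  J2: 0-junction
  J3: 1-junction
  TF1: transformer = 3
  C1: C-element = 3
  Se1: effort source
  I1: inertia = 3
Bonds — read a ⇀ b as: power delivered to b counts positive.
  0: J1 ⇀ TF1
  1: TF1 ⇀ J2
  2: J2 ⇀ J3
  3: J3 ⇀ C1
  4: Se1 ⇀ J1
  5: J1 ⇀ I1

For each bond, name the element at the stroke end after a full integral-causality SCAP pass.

β0 stroke→J1
β1 stroke→TF1
β2 stroke→J2
β3 stroke→J3
β4 stroke→J1
β5 stroke→I1

b4 →J1  (Se1 fixes effort; stroke away)
b3 →J3  (C1 integral (e out))
b2 →J2  (J3 needs exactly one f-in)
b1 →TF1  (J2: bond 2 brought effort, rest push out)
b0 →J1  (TF TF1: opposite of bond 1)
b5 →I1  (J1 needs exactly one f-in)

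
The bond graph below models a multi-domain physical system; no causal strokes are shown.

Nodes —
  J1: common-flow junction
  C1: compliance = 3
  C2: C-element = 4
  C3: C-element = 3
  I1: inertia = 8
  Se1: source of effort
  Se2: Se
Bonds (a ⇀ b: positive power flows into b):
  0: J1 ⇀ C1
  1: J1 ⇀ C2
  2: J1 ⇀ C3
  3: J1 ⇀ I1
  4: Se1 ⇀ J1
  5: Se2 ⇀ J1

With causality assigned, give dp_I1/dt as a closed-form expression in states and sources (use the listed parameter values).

dp_I1/dt = E_Se1 + E_Se2 - q_C1/3 - q_C2/4 - q_C3/3

b4 →J1  (Se1 fixes effort; stroke away)
b5 →J1  (Se2 fixes effort; stroke away)
b0 →J1  (prefer integral on C1)
b1 →J1  (prefer integral on C2)
b2 →J1  (C3 outputs effort q/C3)
b3 →I1  (closing 1-jn rule on J1)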